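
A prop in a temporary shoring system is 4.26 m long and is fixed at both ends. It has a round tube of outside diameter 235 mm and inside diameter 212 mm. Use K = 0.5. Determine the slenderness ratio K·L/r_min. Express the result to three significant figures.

d_o = 235 mm, d_i = 212 mm
I = π(d_o⁴ − d_i⁴)/64 = π(235⁴ − 212.0⁴)/64 = 5.055×10^7 mm⁴
A = 8.075×10^3 mm²;  r_min = √(I/A) = √(5.055×10^7/8.075×10^3) = 79.12 mm
L_e = K·L = 0.5 × 4.26 m = 2.130 m = 2130.0 mm
λ = L_e / r_min = 2130.0 / 79.12 = 26.9

λ ≈ 26.9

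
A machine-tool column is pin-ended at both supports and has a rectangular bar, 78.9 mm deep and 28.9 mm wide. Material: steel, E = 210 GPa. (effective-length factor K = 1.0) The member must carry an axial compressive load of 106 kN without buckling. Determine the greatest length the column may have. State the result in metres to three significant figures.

Buckling occurs about the weak axis: I_min = h·b³/12 with b = 28.9 mm (the shorter side).
I_min = 78.9×28.9³/12 = 1.587×10^5 mm⁴
I = 1.587×10^-7 m⁴
At the buckling limit P_cr = P = 1.060×10^5 N
From P_cr = π²EI/(K·L)²:  L = (1/K)·√(π²EI/P_cr) = (1/1)·√(π²×2.10×10^11×1.587×10^-7/1.060×10^5)
L = 1.76 m

L_max ≈ 1.76 m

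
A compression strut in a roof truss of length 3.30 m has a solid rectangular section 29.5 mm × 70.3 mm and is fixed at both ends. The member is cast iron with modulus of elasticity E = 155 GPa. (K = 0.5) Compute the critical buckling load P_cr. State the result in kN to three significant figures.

P_cr ≈ 84.5 kN

Buckling occurs about the weak axis: I_min = h·b³/12 with b = 29.5 mm (the shorter side).
I_min = 70.3×29.5³/12 = 1.504×10^5 mm⁴
I = 1.504×10^5 mm⁴ = 1.504×10^-7 m⁴
Effective length L_e = K·L = 0.5 × 3.30 = 1.650 m
P_cr = π²EI / L_e² = π² × 155×10⁹ × 1.504×10^-7 / 1.650² = 8.451×10^4 N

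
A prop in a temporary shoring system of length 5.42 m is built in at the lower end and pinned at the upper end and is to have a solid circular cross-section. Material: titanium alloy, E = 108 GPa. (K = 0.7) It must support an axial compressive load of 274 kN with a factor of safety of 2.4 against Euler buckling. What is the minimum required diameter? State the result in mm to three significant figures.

Required P_cr = n·P = 2.4 × 274 = 657.6 kN
L_e = K·L = 0.7 × 5.42 = 3.794 m
Required I = P_cr·L_e²/(π²E) = 6.576×10^5 × 3.794² / (π² × 1.08×10^11) = 8.880×10^-6 m⁴
I_req = 8.880×10^6 mm⁴
Solid circle: I = πd⁴/64  ⇒  d = (64I/π)^(1/4) = (64×8.880×10^6/π)^(1/4) = 116 mm

d ≈ 116 mm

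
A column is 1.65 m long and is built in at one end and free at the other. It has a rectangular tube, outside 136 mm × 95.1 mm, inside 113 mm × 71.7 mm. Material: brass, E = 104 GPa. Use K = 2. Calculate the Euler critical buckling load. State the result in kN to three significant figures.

Weak-axis I_min = (h_o·b_o³ − h_i·b_i³)/12 with b_o = 95.1, b_i = 71.70 mm (shorter outer/inner sides).
I_min = (136×95.1³ − 113.0×71.70³)/12 = 6.277×10^6 mm⁴
I = 6.277×10^6 mm⁴ = 6.277×10^-6 m⁴
Effective length L_e = K·L = 2 × 1.65 = 3.300 m
P_cr = π²EI / L_e² = π² × 104×10⁹ × 6.277×10^-6 / 3.300² = 5.916×10^5 N

P_cr ≈ 592 kN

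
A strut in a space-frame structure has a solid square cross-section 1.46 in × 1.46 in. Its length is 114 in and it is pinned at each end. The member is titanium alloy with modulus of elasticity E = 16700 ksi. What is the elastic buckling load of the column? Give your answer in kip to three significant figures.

I = a⁴/12 = 1.46⁴/12 = 0.3786 in⁴
Effective length L_e = K·L = 1 × 114 = 114.0 in
P_cr = π²EI / L_e² = π² × 16700×10³ × 0.3786 / 114.0² = 4.802×10^3 lb

P_cr ≈ 4.80 kip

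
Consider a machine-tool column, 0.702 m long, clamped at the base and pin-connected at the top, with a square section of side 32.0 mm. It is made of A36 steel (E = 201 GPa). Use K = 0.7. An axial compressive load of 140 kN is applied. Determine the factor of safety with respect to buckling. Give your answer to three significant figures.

I = a⁴/12 = 32.0⁴/12 = 8.738×10^4 mm⁴
I = 8.738×10^4 mm⁴ = 8.738×10^-8 m⁴
Effective length L_e = K·L = 0.7 × 0.702 = 0.4914 m
P_cr = π²EI / L_e² = π² × 201×10⁹ × 8.738×10^-8 / 0.4914² = 7.179×10^5 N
Factor of safety n = P_cr / P = 717.87 / 140 = 5.13

n ≈ 5.13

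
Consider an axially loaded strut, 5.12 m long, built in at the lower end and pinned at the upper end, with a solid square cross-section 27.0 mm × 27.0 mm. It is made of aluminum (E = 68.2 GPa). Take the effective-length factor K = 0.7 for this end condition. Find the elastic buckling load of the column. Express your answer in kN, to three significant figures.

I = a⁴/12 = 27.0⁴/12 = 4.429×10^4 mm⁴
I = 4.429×10^4 mm⁴ = 4.429×10^-8 m⁴
Effective length L_e = K·L = 0.7 × 5.12 = 3.584 m
P_cr = π²EI / L_e² = π² × 68.2×10⁹ × 4.429×10^-8 / 3.584² = 2.321×10^3 N

P_cr ≈ 2.32 kN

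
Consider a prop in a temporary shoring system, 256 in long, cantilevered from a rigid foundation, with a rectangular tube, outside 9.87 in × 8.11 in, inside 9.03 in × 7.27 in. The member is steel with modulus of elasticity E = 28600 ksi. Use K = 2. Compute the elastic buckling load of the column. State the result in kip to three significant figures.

Weak-axis I_min = (h_o·b_o³ − h_i·b_i³)/12 with b_o = 8.11, b_i = 7.270 in (shorter outer/inner sides).
I_min = (9.87×8.11³ − 9.030×7.270³)/12 = 149.6 in⁴
Effective length L_e = K·L = 2 × 256 = 512.0 in
P_cr = π²EI / L_e² = π² × 28600×10³ × 149.6 / 512.0² = 1.611×10^5 lb

P_cr ≈ 161 kip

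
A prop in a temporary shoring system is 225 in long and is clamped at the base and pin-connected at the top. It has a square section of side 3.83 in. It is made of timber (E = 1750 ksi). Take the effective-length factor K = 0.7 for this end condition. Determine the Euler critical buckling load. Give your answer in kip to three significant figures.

I = a⁴/12 = 3.83⁴/12 = 17.93 in⁴
Effective length L_e = K·L = 0.7 × 225 = 157.5 in
P_cr = π²EI / L_e² = π² × 1750×10³ × 17.93 / 157.5² = 1.249×10^4 lb

P_cr ≈ 12.5 kip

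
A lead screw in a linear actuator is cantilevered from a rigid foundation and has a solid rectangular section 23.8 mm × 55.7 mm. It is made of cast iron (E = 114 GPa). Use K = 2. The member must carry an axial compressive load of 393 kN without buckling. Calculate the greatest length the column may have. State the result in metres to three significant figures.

L_max ≈ 0.212 m

Buckling occurs about the weak axis: I_min = h·b³/12 with b = 23.8 mm (the shorter side).
I_min = 55.7×23.8³/12 = 6.258×10^4 mm⁴
I = 6.258×10^-8 m⁴
At the buckling limit P_cr = P = 3.930×10^5 N
From P_cr = π²EI/(K·L)²:  L = (1/K)·√(π²EI/P_cr) = (1/2)·√(π²×1.14×10^11×6.258×10^-8/3.930×10^5)
L = 0.212 m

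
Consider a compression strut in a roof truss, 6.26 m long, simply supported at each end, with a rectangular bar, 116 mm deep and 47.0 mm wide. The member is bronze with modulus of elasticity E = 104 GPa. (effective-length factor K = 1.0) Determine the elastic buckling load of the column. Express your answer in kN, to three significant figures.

P_cr ≈ 26.3 kN

Buckling occurs about the weak axis: I_min = h·b³/12 with b = 47.0 mm (the shorter side).
I_min = 116×47.0³/12 = 1.004×10^6 mm⁴
I = 1.004×10^6 mm⁴ = 1.004×10^-6 m⁴
Effective length L_e = K·L = 1 × 6.26 = 6.260 m
P_cr = π²EI / L_e² = π² × 104×10⁹ × 1.004×10^-6 / 6.260² = 2.629×10^4 N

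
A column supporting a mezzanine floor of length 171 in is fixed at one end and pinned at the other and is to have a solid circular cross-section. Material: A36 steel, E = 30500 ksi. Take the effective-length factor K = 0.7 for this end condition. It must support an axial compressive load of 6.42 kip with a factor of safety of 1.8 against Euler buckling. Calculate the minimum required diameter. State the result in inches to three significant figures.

d ≈ 1.83 in

Required P_cr = n·P = 1.8 × 6.42 = 11.56 kip
L_e = K·L = 0.7 × 171 = 119.7 in
Required I = P_cr·L_e²/(π²E) = 1.156×10^4 × 119.7² / (π² × 3.05×10^7) = 0.5500 in⁴
Solid circle: I = πd⁴/64  ⇒  d = (64I/π)^(1/4) = (64×0.5500/π)^(1/4) = 1.83 in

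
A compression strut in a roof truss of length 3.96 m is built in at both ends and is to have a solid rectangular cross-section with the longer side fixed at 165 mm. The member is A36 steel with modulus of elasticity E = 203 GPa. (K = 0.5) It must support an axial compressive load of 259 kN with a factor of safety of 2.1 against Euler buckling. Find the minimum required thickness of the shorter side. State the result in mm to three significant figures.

Required P_cr = n·P = 2.1 × 259 = 543.9 kN
L_e = K·L = 0.5 × 3.96 = 1.980 m
Required I = P_cr·L_e²/(π²E) = 5.439×10^5 × 1.980² / (π² × 2.03×10^11) = 1.064×10^-6 m⁴
I_req = 1.064×10^6 mm⁴
Rectangle, weak axis: I_min = h·b³/12 with h = 165 mm fixed  ⇒  b = (12I/h)^(1/3) = 42.6 mm

b ≈ 42.6 mm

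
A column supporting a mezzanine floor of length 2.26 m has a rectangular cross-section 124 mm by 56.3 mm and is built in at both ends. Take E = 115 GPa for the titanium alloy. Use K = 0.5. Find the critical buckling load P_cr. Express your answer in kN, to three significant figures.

P_cr ≈ 1640 kN

Buckling occurs about the weak axis: I_min = h·b³/12 with b = 56.3 mm (the shorter side).
I_min = 124×56.3³/12 = 1.844×10^6 mm⁴
I = 1.844×10^6 mm⁴ = 1.844×10^-6 m⁴
Effective length L_e = K·L = 0.5 × 2.26 = 1.130 m
P_cr = π²EI / L_e² = π² × 115×10⁹ × 1.844×10^-6 / 1.130² = 1.639×10^6 N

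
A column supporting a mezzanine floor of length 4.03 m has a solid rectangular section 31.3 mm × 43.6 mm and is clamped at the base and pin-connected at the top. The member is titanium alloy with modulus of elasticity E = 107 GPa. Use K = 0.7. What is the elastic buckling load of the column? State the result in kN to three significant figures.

P_cr ≈ 14.8 kN

Buckling occurs about the weak axis: I_min = h·b³/12 with b = 31.3 mm (the shorter side).
I_min = 43.6×31.3³/12 = 1.114×10^5 mm⁴
I = 1.114×10^5 mm⁴ = 1.114×10^-7 m⁴
Effective length L_e = K·L = 0.7 × 4.03 = 2.821 m
P_cr = π²EI / L_e² = π² × 107×10⁹ × 1.114×10^-7 / 2.821² = 1.478×10^4 N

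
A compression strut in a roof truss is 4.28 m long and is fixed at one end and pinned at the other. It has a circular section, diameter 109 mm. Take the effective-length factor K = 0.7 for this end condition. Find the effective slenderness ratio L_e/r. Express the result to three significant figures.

λ ≈ 110

For a solid circle r = d/4 = 109/4 = 27.25 mm
L_e = K·L = 0.7 × 4.28 m = 2.996 m = 2996.0 mm
λ = L_e / r_min = 2996.0 / 27.25 = 110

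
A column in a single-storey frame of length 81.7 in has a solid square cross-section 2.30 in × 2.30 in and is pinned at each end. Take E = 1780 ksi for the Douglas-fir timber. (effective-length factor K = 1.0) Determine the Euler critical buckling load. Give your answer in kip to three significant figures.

I = a⁴/12 = 2.30⁴/12 = 2.332 in⁴
Effective length L_e = K·L = 1 × 81.7 = 81.70 in
P_cr = π²EI / L_e² = π² × 1780×10³ × 2.332 / 81.70² = 6.138×10^3 lb

P_cr ≈ 6.14 kip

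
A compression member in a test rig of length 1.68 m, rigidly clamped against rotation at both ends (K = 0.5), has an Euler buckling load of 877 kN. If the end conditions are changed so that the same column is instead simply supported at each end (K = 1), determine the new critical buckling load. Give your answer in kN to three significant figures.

P_cr ≈ 219 kN

P_cr ∝ 1/K², so P_cr,new = P_cr,old × (K_old/K_new)² = 877 × (0.5/1)²
= 877 × 0.2500 = 219 kN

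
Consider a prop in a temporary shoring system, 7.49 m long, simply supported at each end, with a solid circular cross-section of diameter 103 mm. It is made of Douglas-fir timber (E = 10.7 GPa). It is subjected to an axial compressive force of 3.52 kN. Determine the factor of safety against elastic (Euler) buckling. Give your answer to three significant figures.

n ≈ 2.95

I = πd⁴/64 = π×103⁴/64 = 5.525×10^6 mm⁴
I = 5.525×10^6 mm⁴ = 5.525×10^-6 m⁴
Effective length L_e = K·L = 1 × 7.49 = 7.490 m
P_cr = π²EI / L_e² = π² × 10.7×10⁹ × 5.525×10^-6 / 7.490² = 1.040×10^4 N
Factor of safety n = P_cr / P = 10.400 / 3.52 = 2.95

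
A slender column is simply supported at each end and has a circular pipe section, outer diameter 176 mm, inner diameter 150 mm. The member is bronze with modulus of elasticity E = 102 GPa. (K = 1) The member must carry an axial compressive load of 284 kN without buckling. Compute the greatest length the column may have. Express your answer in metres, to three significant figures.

L_max ≈ 8.88 m

d_o = 176 mm, d_i = 150 mm
I = π(d_o⁴ − d_i⁴)/64 = π(176⁴ − 150.0⁴)/64 = 2.225×10^7 mm⁴
I = 2.225×10^-5 m⁴
At the buckling limit P_cr = P = 2.840×10^5 N
From P_cr = π²EI/(K·L)²:  L = (1/K)·√(π²EI/P_cr) = (1/1)·√(π²×1.02×10^11×2.225×10^-5/2.840×10^5)
L = 8.88 m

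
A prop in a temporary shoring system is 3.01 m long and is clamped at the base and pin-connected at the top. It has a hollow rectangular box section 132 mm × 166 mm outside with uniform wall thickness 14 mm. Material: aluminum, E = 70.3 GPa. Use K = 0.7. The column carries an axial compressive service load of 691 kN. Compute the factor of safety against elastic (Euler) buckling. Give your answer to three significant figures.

Inner dimensions: h_i = 166 − 2×14 = 138.0 mm, b_i = 132 − 2×14 = 104.0 mm
Weak-axis I_min = (h_o·b_o³ − h_i·b_i³)/12 with b_o = 132, b_i = 104.0 mm (shorter outer/inner sides).
I_min = (166×132³ − 138.0×104.0³)/12 = 1.888×10^7 mm⁴
I = 1.888×10^7 mm⁴ = 1.888×10^-5 m⁴
Effective length L_e = K·L = 0.7 × 3.01 = 2.107 m
P_cr = π²EI / L_e² = π² × 70.3×10⁹ × 1.888×10^-5 / 2.107² = 2.951×10^6 N
Factor of safety n = P_cr / P = 2950.8 / 691 = 4.27

n ≈ 4.27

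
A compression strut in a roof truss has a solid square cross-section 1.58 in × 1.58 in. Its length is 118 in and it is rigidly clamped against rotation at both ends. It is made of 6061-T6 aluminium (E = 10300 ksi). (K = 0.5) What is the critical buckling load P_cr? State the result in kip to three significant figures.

P_cr ≈ 15.2 kip

I = a⁴/12 = 1.58⁴/12 = 0.5193 in⁴
Effective length L_e = K·L = 0.5 × 118 = 59.00 in
P_cr = π²EI / L_e² = π² × 10300×10³ × 0.5193 / 59.00² = 1.517×10^4 lb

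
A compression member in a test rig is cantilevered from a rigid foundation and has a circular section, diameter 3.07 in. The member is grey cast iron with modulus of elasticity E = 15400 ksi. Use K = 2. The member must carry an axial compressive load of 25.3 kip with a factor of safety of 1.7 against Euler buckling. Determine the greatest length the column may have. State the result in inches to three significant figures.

L_max ≈ 62.1 in

I = πd⁴/64 = π×3.07⁴/64 = 4.360 in⁴
Required critical load P_cr = n·P = 1.7 × 25.3 = 43.01 kip = 4.301×10^4 lb
From P_cr = π²EI/(K·L)²:  L = (1/K)·√(π²EI/P_cr) = (1/2)·√(π²×1.54×10^7×4.360/4.301×10^4)
L = 62.1 in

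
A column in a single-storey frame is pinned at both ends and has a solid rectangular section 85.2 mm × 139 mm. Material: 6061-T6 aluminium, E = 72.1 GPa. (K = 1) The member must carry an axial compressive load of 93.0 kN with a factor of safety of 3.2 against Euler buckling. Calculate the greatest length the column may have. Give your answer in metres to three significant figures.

L_max ≈ 4.14 m

Buckling occurs about the weak axis: I_min = h·b³/12 with b = 85.2 mm (the shorter side).
I_min = 139×85.2³/12 = 7.164×10^6 mm⁴
I = 7.164×10^-6 m⁴
Required critical load P_cr = n·P = 3.2 × 93.0 = 297.6 kN = 2.976×10^5 N
From P_cr = π²EI/(K·L)²:  L = (1/K)·√(π²EI/P_cr) = (1/1)·√(π²×7.21×10^10×7.164×10^-6/2.976×10^5)
L = 4.14 m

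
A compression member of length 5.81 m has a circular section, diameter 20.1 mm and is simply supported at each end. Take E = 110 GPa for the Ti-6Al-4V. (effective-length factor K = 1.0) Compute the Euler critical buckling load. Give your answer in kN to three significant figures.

P_cr ≈ 0.258 kN

I = πd⁴/64 = π×20.1⁴/64 = 8.012×10^3 mm⁴
I = 8.012×10^3 mm⁴ = 8.012×10^-9 m⁴
Effective length L_e = K·L = 1 × 5.81 = 5.810 m
P_cr = π²EI / L_e² = π² × 110×10⁹ × 8.012×10^-9 / 5.810² = 257.7 N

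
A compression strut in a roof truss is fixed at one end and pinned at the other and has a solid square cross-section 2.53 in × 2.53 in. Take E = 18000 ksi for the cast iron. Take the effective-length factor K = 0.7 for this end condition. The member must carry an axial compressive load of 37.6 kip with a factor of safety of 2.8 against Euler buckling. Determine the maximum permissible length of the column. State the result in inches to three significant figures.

I = a⁴/12 = 2.53⁴/12 = 3.414 in⁴
Required critical load P_cr = n·P = 2.8 × 37.6 = 105.3 kip = 1.053×10^5 lb
From P_cr = π²EI/(K·L)²:  L = (1/K)·√(π²EI/P_cr) = (1/0.7)·√(π²×1.80×10^7×3.414/1.053×10^5)
L = 108 in

L_max ≈ 108 in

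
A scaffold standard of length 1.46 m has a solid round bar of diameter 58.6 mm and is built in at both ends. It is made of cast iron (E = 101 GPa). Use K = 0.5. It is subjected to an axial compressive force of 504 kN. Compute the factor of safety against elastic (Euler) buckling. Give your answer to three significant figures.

n ≈ 2.15

I = πd⁴/64 = π×58.6⁴/64 = 5.788×10^5 mm⁴
I = 5.788×10^5 mm⁴ = 5.788×10^-7 m⁴
Effective length L_e = K·L = 0.5 × 1.46 = 0.7300 m
P_cr = π²EI / L_e² = π² × 101×10⁹ × 5.788×10^-7 / 0.7300² = 1.083×10^6 N
Factor of safety n = P_cr / P = 1082.8 / 504 = 2.15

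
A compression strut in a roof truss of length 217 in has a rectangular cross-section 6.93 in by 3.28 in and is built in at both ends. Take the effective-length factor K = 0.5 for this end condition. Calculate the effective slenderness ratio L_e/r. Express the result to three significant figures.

λ ≈ 115

For a rectangle r_min = b/√12 = 3.28/√12 = 0.9469 in
L_e = K·L = 0.5 × 217 = 108.5 in
λ = L_e / r_min = 108.50 / 0.9469 = 115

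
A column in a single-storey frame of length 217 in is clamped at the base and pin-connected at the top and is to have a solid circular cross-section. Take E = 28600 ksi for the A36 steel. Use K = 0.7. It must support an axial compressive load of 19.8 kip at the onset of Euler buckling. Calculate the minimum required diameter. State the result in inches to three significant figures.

d ≈ 2.40 in

L_e = K·L = 0.7 × 217 = 151.9 in
Required I = P_cr·L_e²/(π²E) = 1.980×10^4 × 151.9² / (π² × 2.86×10^7) = 1.619 in⁴
Solid circle: I = πd⁴/64  ⇒  d = (64I/π)^(1/4) = (64×1.619/π)^(1/4) = 2.40 in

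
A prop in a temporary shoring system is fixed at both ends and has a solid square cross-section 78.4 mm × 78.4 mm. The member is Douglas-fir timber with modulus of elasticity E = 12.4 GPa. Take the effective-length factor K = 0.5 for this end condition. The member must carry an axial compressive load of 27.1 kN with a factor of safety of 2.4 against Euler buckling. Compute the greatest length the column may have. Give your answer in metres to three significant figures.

L_max ≈ 4.87 m

I = a⁴/12 = 78.4⁴/12 = 3.148×10^6 mm⁴
I = 3.148×10^-6 m⁴
Required critical load P_cr = n·P = 2.4 × 27.1 = 65.04 kN = 6.504×10^4 N
From P_cr = π²EI/(K·L)²:  L = (1/K)·√(π²EI/P_cr) = (1/0.5)·√(π²×1.24×10^10×3.148×10^-6/6.504×10^4)
L = 4.87 m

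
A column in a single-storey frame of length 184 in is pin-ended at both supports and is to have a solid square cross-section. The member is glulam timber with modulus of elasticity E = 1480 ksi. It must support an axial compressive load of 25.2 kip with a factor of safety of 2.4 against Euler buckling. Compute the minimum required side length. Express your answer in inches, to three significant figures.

a ≈ 6.40 in

Required P_cr = n·P = 2.4 × 25.2 = 60.48 kip
L_e = K·L = 1 × 184 = 184.0 in
Required I = P_cr·L_e²/(π²E) = 6.048×10^4 × 184.0² / (π² × 1.48×10^6) = 140.2 in⁴
Solid square: I = a⁴/12  ⇒  a = (12I)^(1/4) = (12×140.2)^(1/4) = 6.40 in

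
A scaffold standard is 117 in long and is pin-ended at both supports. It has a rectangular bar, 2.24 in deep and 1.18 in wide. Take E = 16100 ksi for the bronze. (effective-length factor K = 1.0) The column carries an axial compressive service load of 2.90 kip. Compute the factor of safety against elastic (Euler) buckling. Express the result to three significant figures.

n ≈ 1.23

Buckling occurs about the weak axis: I_min = h·b³/12 with b = 1.18 in (the shorter side).
I_min = 2.24×1.18³/12 = 0.3067 in⁴
Effective length L_e = K·L = 1 × 117 = 117.0 in
P_cr = π²EI / L_e² = π² × 16100×10³ × 0.3067 / 117.0² = 3.560×10^3 lb
Factor of safety n = P_cr / P = 3.5601 / 2.90 = 1.23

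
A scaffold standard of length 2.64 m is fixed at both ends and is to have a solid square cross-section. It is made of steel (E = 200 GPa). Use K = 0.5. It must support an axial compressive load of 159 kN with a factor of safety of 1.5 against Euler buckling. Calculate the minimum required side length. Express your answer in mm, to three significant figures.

Required P_cr = n·P = 1.5 × 159 = 238.5 kN
L_e = K·L = 0.5 × 2.64 = 1.320 m
Required I = P_cr·L_e²/(π²E) = 2.385×10^5 × 1.320² / (π² × 2.00×10^11) = 2.105×10^-7 m⁴
I_req = 2.105×10^5 mm⁴
Solid square: I = a⁴/12  ⇒  a = (12I)^(1/4) = (12×2.105×10^5)^(1/4) = 39.9 mm

a ≈ 39.9 mm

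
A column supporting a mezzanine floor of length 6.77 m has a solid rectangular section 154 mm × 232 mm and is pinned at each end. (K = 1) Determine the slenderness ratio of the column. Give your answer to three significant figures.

For a rectangle r_min = b/√12 = 154/√12 = 44.46 mm
L_e = K·L = 1 × 6.77 m = 6.770 m = 6770.0 mm
λ = L_e / r_min = 6770.0 / 44.46 = 152

λ ≈ 152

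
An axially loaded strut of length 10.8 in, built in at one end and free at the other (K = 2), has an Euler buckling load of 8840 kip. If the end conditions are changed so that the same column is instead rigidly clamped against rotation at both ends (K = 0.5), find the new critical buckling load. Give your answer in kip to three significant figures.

P_cr ∝ 1/K², so P_cr,new = P_cr,old × (K_old/K_new)² = 8840 × (2/0.5)²
= 8840 × 16.00 = 141000 kip

P_cr ≈ 141000 kip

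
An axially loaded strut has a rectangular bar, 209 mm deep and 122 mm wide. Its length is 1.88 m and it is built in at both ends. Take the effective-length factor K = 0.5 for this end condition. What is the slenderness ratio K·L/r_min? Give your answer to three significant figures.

λ ≈ 26.7

Buckling occurs about the weak axis: I_min = h·b³/12 with b = 122 mm (the shorter side).
I_min = 209×122³/12 = 3.163×10^7 mm⁴
A = 2.550×10^4 mm²;  r_min = √(I/A) = √(3.163×10^7/2.550×10^4) = 35.22 mm
L_e = K·L = 0.5 × 1.88 m = 0.9400 m = 940.00 mm
λ = L_e / r_min = 940.00 / 35.22 = 26.7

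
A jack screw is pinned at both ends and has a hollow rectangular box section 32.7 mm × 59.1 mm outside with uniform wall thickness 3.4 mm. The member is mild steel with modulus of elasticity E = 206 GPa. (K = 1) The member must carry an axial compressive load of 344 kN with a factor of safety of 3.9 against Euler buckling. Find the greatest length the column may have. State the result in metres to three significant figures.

L_max ≈ 0.382 m

Inner dimensions: h_i = 59.1 − 2×3.4 = 52.30 mm, b_i = 32.7 − 2×3.4 = 25.90 mm
Weak-axis I_min = (h_o·b_o³ − h_i·b_i³)/12 with b_o = 32.7, b_i = 25.90 mm (shorter outer/inner sides).
I_min = (59.1×32.7³ − 52.30×25.90³)/12 = 9.648×10^4 mm⁴
I = 9.648×10^-8 m⁴
Required critical load P_cr = n·P = 3.9 × 344 = 1342 kN = 1.342×10^6 N
From P_cr = π²EI/(K·L)²:  L = (1/K)·√(π²EI/P_cr) = (1/1)·√(π²×2.06×10^11×9.648×10^-8/1.342×10^6)
L = 0.382 m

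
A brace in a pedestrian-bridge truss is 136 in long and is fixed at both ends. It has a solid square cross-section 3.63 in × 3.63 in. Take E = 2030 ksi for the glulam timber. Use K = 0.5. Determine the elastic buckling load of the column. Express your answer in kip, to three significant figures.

I = a⁴/12 = 3.63⁴/12 = 14.47 in⁴
Effective length L_e = K·L = 0.5 × 136 = 68.00 in
P_cr = π²EI / L_e² = π² × 2030×10³ × 14.47 / 68.00² = 6.269×10^4 lb

P_cr ≈ 62.7 kip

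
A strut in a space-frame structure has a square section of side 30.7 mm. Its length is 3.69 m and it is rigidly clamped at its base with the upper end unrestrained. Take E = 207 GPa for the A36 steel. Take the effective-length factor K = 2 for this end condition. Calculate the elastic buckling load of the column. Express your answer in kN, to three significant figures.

I = a⁴/12 = 30.7⁴/12 = 7.402×10^4 mm⁴
I = 7.402×10^4 mm⁴ = 7.402×10^-8 m⁴
Effective length L_e = K·L = 2 × 3.69 = 7.380 m
P_cr = π²EI / L_e² = π² × 207×10⁹ × 7.402×10^-8 / 7.380² = 2.777×10^3 N

P_cr ≈ 2.78 kN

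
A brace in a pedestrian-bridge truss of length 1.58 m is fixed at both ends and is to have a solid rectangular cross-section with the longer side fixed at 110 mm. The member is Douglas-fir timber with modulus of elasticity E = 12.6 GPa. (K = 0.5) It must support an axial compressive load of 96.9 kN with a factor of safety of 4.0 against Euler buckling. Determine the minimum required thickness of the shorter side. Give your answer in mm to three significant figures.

Required P_cr = n·P = 4.0 × 96.9 = 387.6 kN
L_e = K·L = 0.5 × 1.58 = 0.7900 m
Required I = P_cr·L_e²/(π²E) = 3.876×10^5 × 0.7900² / (π² × 1.26×10^10) = 1.945×10^-6 m⁴
I_req = 1.945×10^6 mm⁴
Rectangle, weak axis: I_min = h·b³/12 with h = 110 mm fixed  ⇒  b = (12I/h)^(1/3) = 59.6 mm

b ≈ 59.6 mm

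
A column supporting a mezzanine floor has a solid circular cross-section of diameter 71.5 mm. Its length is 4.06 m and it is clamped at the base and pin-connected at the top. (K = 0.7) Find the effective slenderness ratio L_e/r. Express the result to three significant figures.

For a solid circle r = d/4 = 71.5/4 = 17.88 mm
L_e = K·L = 0.7 × 4.06 m = 2.842 m = 2842.0 mm
λ = L_e / r_min = 2842.0 / 17.88 = 159

λ ≈ 159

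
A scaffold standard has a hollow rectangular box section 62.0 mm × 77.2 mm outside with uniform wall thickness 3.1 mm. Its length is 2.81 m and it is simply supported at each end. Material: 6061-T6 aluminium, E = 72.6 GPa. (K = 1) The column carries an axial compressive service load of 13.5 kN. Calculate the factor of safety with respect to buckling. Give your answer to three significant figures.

n ≈ 3.40

Inner dimensions: h_i = 77.2 − 2×3.1 = 71.00 mm, b_i = 62.0 − 2×3.1 = 55.80 mm
Weak-axis I_min = (h_o·b_o³ − h_i·b_i³)/12 with b_o = 62.0, b_i = 55.80 mm (shorter outer/inner sides).
I_min = (77.2×62.0³ − 71.00×55.80³)/12 = 5.053×10^5 mm⁴
I = 5.053×10^5 mm⁴ = 5.053×10^-7 m⁴
Effective length L_e = K·L = 1 × 2.81 = 2.810 m
P_cr = π²EI / L_e² = π² × 72.6×10⁹ × 5.053×10^-7 / 2.810² = 4.585×10^4 N
Factor of safety n = P_cr / P = 45.851 / 13.5 = 3.40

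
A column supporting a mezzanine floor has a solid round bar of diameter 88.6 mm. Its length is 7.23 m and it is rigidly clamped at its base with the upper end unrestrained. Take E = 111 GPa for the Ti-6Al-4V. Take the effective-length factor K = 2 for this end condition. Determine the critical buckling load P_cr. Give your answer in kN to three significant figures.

P_cr ≈ 15.8 kN

I = πd⁴/64 = π×88.6⁴/64 = 3.025×10^6 mm⁴
I = 3.025×10^6 mm⁴ = 3.025×10^-6 m⁴
Effective length L_e = K·L = 2 × 7.23 = 14.46 m
P_cr = π²EI / L_e² = π² × 111×10⁹ × 3.025×10^-6 / 14.46² = 1.585×10^4 N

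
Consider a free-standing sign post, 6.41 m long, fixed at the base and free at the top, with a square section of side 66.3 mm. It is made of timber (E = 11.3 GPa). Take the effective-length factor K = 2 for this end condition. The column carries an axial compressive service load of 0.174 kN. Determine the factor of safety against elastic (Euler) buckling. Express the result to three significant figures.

I = a⁴/12 = 66.3⁴/12 = 1.610×10^6 mm⁴
I = 1.610×10^6 mm⁴ = 1.610×10^-6 m⁴
Effective length L_e = K·L = 2 × 6.41 = 12.82 m
P_cr = π²EI / L_e² = π² × 11.3×10⁹ × 1.610×10^-6 / 12.82² = 1.093×10^3 N
Factor of safety n = P_cr / P = 1.0926 / 0.174 = 6.28

n ≈ 6.28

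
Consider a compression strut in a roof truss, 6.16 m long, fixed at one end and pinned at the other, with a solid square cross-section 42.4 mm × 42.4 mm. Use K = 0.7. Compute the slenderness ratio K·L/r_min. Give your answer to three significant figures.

I = a⁴/12 = 42.4⁴/12 = 2.693×10^5 mm⁴
A = 1.798×10^3 mm²;  r_min = √(I/A) = √(2.693×10^5/1.798×10^3) = 12.24 mm
L_e = K·L = 0.7 × 6.16 m = 4.312 m = 4312.0 mm
λ = L_e / r_min = 4312.0 / 12.24 = 352

λ ≈ 352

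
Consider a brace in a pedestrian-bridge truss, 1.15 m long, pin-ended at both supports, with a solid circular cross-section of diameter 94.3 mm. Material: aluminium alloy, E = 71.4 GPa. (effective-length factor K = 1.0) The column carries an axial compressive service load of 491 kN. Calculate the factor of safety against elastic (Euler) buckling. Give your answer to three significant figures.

I = πd⁴/64 = π×94.3⁴/64 = 3.882×10^6 mm⁴
I = 3.882×10^6 mm⁴ = 3.882×10^-6 m⁴
Effective length L_e = K·L = 1 × 1.15 = 1.150 m
P_cr = π²EI / L_e² = π² × 71.4×10⁹ × 3.882×10^-6 / 1.150² = 2.068×10^6 N
Factor of safety n = P_cr / P = 2068.3 / 491 = 4.21

n ≈ 4.21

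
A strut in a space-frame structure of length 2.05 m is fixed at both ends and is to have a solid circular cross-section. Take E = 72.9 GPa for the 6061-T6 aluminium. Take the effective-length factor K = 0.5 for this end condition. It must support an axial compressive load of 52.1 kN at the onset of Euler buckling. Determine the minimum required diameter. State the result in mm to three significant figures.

L_e = K·L = 0.5 × 2.05 = 1.025 m
Required I = P_cr·L_e²/(π²E) = 5.210×10^4 × 1.025² / (π² × 7.29×10^10) = 7.608×10^-8 m⁴
I_req = 7.608×10^4 mm⁴
Solid circle: I = πd⁴/64  ⇒  d = (64I/π)^(1/4) = (64×7.608×10^4/π)^(1/4) = 35.3 mm

d ≈ 35.3 mm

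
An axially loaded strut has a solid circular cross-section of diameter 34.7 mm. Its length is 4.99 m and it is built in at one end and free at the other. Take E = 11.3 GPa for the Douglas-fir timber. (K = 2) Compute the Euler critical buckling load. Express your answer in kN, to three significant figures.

I = πd⁴/64 = π×34.7⁴/64 = 7.117×10^4 mm⁴
I = 7.117×10^4 mm⁴ = 7.117×10^-8 m⁴
Effective length L_e = K·L = 2 × 4.99 = 9.980 m
P_cr = π²EI / L_e² = π² × 11.3×10⁹ × 7.117×10^-8 / 9.980² = 79.69 N

P_cr ≈ 0.0797 kN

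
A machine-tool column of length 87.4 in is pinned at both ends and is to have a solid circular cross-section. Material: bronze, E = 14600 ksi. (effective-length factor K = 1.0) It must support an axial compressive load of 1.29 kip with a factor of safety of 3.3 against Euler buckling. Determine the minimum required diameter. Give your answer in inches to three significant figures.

d ≈ 1.46 in

Required P_cr = n·P = 3.3 × 1.29 = 4.257 kip
L_e = K·L = 1 × 87.4 = 87.40 in
Required I = P_cr·L_e²/(π²E) = 4.257×10^3 × 87.40² / (π² × 1.46×10^7) = 0.2257 in⁴
Solid circle: I = πd⁴/64  ⇒  d = (64I/π)^(1/4) = (64×0.2257/π)^(1/4) = 1.46 in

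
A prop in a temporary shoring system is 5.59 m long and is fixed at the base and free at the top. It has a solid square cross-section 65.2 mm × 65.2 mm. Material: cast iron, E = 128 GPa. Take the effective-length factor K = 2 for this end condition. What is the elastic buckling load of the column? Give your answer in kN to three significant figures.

I = a⁴/12 = 65.2⁴/12 = 1.506×10^6 mm⁴
I = 1.506×10^6 mm⁴ = 1.506×10^-6 m⁴
Effective length L_e = K·L = 2 × 5.59 = 11.18 m
P_cr = π²EI / L_e² = π² × 128×10⁹ × 1.506×10^-6 / 11.18² = 1.522×10^4 N

P_cr ≈ 15.2 kN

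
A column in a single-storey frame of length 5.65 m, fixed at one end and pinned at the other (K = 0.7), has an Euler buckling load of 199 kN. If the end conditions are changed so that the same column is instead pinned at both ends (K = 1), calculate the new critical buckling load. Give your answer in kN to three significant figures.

P_cr ≈ 97.5 kN

P_cr ∝ 1/K², so P_cr,new = P_cr,old × (K_old/K_new)² = 199 × (0.7/1)²
= 199 × 0.4900 = 97.5 kN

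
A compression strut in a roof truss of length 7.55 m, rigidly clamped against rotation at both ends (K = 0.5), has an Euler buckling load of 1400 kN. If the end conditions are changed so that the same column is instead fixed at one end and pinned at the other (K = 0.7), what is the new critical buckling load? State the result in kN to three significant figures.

P_cr ∝ 1/K², so P_cr,new = P_cr,old × (K_old/K_new)² = 1400 × (0.5/0.7)²
= 1400 × 0.5102 = 714 kN

P_cr ≈ 714 kN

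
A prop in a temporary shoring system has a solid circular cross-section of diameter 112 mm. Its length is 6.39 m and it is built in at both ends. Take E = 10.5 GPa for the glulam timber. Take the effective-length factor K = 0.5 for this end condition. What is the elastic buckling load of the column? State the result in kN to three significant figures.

P_cr ≈ 78.4 kN

I = πd⁴/64 = π×112⁴/64 = 7.724×10^6 mm⁴
I = 7.724×10^6 mm⁴ = 7.724×10^-6 m⁴
Effective length L_e = K·L = 0.5 × 6.39 = 3.195 m
P_cr = π²EI / L_e² = π² × 10.5×10⁹ × 7.724×10^-6 / 3.195² = 7.841×10^4 N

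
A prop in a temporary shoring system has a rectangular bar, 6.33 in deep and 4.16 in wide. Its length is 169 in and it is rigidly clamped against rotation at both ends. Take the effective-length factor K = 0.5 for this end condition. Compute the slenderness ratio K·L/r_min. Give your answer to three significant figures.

Buckling occurs about the weak axis: I_min = h·b³/12 with b = 4.16 in (the shorter side).
I_min = 6.33×4.16³/12 = 37.98 in⁴
A = 26.33 in²;  r_min = √(I/A) = √(37.98/26.33) = 1.201 in
L_e = K·L = 0.5 × 169 = 84.50 in
λ = L_e / r_min = 84.500 / 1.201 = 70.4

λ ≈ 70.4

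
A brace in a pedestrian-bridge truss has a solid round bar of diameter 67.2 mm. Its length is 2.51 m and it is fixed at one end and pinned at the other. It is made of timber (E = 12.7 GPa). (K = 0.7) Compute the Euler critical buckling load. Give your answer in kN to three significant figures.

I = πd⁴/64 = π×67.2⁴/64 = 1.001×10^6 mm⁴
I = 1.001×10^6 mm⁴ = 1.001×10^-6 m⁴
Effective length L_e = K·L = 0.7 × 2.51 = 1.757 m
P_cr = π²EI / L_e² = π² × 12.7×10⁹ × 1.001×10^-6 / 1.757² = 4.064×10^4 N

P_cr ≈ 40.6 kN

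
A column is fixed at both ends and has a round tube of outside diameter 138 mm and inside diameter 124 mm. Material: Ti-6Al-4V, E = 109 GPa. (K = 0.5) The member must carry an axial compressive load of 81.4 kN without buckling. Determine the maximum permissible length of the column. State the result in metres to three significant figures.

L_max ≈ 18.1 m

d_o = 138 mm, d_i = 124 mm
I = π(d_o⁴ − d_i⁴)/64 = π(138⁴ − 124.0⁴)/64 = 6.197×10^6 mm⁴
I = 6.197×10^-6 m⁴
At the buckling limit P_cr = P = 8.140×10^4 N
From P_cr = π²EI/(K·L)²:  L = (1/K)·√(π²EI/P_cr) = (1/0.5)·√(π²×1.09×10^11×6.197×10^-6/8.140×10^4)
L = 18.1 m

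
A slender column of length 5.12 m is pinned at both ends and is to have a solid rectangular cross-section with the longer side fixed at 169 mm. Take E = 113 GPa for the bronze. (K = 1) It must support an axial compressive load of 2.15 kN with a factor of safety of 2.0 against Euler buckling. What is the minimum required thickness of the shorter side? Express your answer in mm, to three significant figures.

b ≈ 19.3 mm

Required P_cr = n·P = 2.0 × 2.15 = 4.300 kN
L_e = K·L = 1 × 5.12 = 5.120 m
Required I = P_cr·L_e²/(π²E) = 4.300×10^3 × 5.120² / (π² × 1.13×10^11) = 1.011×10^-7 m⁴
I_req = 1.011×10^5 mm⁴
Rectangle, weak axis: I_min = h·b³/12 with h = 169 mm fixed  ⇒  b = (12I/h)^(1/3) = 19.3 mm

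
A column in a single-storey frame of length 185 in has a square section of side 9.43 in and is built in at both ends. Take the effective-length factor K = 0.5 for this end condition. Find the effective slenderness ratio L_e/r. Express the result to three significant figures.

λ ≈ 34.0

For a square r = a/√12 = 9.43/√12 = 2.722 in
L_e = K·L = 0.5 × 185 = 92.50 in
λ = L_e / r_min = 92.500 / 2.722 = 34.0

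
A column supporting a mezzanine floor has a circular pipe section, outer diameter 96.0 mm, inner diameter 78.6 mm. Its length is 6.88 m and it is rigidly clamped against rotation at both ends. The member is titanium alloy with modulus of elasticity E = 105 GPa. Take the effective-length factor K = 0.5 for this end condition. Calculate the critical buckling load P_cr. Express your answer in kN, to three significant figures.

P_cr ≈ 201 kN

d_o = 96.0 mm, d_i = 78.6 mm
I = π(d_o⁴ − d_i⁴)/64 = π(96.0⁴ − 78.60⁴)/64 = 2.296×10^6 mm⁴
I = 2.296×10^6 mm⁴ = 2.296×10^-6 m⁴
Effective length L_e = K·L = 0.5 × 6.88 = 3.440 m
P_cr = π²EI / L_e² = π² × 105×10⁹ × 2.296×10^-6 / 3.440² = 2.010×10^5 N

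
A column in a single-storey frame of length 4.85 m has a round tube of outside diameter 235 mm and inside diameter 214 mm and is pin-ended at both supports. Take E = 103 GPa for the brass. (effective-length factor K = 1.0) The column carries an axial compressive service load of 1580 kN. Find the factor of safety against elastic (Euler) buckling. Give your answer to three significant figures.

d_o = 235 mm, d_i = 214 mm
I = π(d_o⁴ − d_i⁴)/64 = π(235⁴ − 214.0⁴)/64 = 4.676×10^7 mm⁴
I = 4.676×10^7 mm⁴ = 4.676×10^-5 m⁴
Effective length L_e = K·L = 1 × 4.85 = 4.850 m
P_cr = π²EI / L_e² = π² × 103×10⁹ × 4.676×10^-5 / 4.850² = 2.021×10^6 N
Factor of safety n = P_cr / P = 2020.7 / 1580 = 1.28

n ≈ 1.28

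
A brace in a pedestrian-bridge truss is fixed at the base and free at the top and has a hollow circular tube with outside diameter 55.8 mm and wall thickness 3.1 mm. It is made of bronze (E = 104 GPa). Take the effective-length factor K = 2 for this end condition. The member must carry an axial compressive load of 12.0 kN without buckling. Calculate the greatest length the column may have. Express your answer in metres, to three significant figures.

L_max ≈ 1.96 m

Inner diameter d_i = 55.8 − 2×3.1 = 49.60 mm
I = π(d_o⁴ − d_i⁴)/64 = π(55.8⁴ − 49.60⁴)/64 = 1.788×10^5 mm⁴
I = 1.788×10^-7 m⁴
At the buckling limit P_cr = P = 1.200×10^4 N
From P_cr = π²EI/(K·L)²:  L = (1/K)·√(π²EI/P_cr) = (1/2)·√(π²×1.04×10^11×1.788×10^-7/1.200×10^4)
L = 1.96 m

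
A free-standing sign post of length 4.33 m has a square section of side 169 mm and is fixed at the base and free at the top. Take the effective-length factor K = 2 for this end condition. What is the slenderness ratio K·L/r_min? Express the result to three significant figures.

λ ≈ 178

For a square r = a/√12 = 169/√12 = 48.79 mm
L_e = K·L = 2 × 4.33 m = 8.660 m = 8660.0 mm
λ = L_e / r_min = 8660.0 / 48.79 = 178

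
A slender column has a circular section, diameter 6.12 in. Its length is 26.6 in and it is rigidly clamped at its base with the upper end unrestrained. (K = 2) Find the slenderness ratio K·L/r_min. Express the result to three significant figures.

λ ≈ 34.8

For a solid circle r = d/4 = 6.12/4 = 1.530 in
L_e = K·L = 2 × 26.6 = 53.20 in
λ = L_e / r_min = 53.200 / 1.530 = 34.8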